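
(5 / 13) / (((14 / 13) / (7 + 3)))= 25 / 7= 3.57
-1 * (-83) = 83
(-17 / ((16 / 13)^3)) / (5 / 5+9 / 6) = -3.65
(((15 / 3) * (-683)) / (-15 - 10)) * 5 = 683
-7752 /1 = -7752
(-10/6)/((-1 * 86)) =5/258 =0.02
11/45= 0.24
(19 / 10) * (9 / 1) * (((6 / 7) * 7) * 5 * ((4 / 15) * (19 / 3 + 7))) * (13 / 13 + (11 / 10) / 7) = 73872 / 35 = 2110.63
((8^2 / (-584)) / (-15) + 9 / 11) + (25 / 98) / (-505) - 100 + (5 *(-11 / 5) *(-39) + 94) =50529012019 / 119221410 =423.82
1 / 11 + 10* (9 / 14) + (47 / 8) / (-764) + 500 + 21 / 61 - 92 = 11909714121 / 28708064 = 414.86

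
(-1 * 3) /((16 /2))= -3 /8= -0.38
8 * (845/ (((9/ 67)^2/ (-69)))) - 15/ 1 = -697950125/ 27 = -25850004.63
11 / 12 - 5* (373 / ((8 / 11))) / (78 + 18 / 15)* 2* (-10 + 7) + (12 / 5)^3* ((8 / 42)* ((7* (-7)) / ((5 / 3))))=1177731 / 10000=117.77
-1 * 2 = -2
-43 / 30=-1.43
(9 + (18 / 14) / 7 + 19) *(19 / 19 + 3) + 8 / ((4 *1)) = 5622 / 49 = 114.73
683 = 683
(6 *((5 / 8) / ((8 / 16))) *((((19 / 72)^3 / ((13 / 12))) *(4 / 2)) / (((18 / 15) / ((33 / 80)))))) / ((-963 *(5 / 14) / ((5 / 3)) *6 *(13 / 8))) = -2640715 / 60744992256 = -0.00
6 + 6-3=9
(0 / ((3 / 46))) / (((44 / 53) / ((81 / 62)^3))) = 0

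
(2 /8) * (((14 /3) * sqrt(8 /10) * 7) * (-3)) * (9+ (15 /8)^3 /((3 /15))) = -1052667 * sqrt(5) /2560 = -919.47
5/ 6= 0.83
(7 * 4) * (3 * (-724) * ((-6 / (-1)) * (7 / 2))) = -1277136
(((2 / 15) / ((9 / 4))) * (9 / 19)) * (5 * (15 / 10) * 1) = 4 / 19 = 0.21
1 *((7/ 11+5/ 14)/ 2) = 153/ 308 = 0.50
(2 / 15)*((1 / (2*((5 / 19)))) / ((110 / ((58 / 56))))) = 551 / 231000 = 0.00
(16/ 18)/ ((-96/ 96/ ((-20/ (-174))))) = -80/ 783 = -0.10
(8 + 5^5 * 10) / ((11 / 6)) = 187548 / 11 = 17049.82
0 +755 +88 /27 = 20473 /27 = 758.26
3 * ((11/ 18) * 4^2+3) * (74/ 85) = 1702/ 51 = 33.37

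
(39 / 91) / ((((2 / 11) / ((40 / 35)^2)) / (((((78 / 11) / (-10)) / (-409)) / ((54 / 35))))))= 208 / 60123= 0.00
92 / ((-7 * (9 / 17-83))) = 782 / 4907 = 0.16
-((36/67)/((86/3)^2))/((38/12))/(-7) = 486/16476439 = 0.00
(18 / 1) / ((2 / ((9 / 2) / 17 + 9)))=2835 / 34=83.38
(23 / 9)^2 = 529 / 81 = 6.53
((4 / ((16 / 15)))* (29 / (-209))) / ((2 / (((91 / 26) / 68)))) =-3045 / 227392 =-0.01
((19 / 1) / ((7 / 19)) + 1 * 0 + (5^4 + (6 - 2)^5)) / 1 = 11904 / 7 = 1700.57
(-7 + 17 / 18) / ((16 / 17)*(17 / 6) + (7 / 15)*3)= -545 / 366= -1.49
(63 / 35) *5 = 9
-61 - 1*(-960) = 899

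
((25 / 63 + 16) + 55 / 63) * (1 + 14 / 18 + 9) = 105536 / 567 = 186.13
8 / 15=0.53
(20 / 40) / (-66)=-1 / 132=-0.01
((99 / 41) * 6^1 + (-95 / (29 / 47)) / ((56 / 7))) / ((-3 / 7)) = 316799 / 28536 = 11.10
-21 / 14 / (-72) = 1 / 48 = 0.02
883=883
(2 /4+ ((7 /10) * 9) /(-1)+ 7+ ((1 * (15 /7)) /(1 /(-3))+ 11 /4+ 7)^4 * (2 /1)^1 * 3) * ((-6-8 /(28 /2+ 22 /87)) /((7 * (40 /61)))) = -69724748059371 /66690176000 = -1045.50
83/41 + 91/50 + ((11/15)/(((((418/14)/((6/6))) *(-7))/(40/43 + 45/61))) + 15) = 5773965691/306497550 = 18.84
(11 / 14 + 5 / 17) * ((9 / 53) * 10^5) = 115650000 / 6307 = 18336.77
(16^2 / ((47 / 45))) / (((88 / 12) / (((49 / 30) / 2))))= 14112 / 517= 27.30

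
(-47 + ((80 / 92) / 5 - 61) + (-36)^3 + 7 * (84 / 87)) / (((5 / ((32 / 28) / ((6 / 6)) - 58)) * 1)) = 12412411672 / 23345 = 531694.65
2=2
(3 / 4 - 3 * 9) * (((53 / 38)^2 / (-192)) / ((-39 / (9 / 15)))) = -19663 / 4805632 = -0.00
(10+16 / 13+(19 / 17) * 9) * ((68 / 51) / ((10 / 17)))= 1882 / 39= 48.26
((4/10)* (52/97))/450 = 52/109125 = 0.00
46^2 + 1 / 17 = 35973 / 17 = 2116.06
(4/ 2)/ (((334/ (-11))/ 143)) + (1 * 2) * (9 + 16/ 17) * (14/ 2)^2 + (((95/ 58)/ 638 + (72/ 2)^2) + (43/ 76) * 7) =1130143384604/ 499008191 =2264.78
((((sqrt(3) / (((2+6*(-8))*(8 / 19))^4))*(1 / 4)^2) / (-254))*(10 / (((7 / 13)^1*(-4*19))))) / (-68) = -445835*sqrt(3) / 70954823217840128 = -0.00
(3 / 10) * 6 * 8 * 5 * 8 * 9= 5184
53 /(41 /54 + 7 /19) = 54378 /1157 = 47.00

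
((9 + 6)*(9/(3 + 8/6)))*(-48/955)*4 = -15552/2483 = -6.26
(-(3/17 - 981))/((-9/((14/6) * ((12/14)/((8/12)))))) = -5558/17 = -326.94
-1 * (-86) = 86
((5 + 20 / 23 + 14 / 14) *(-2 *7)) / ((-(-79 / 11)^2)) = 3388 / 1817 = 1.86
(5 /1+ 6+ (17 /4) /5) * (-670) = -7939.50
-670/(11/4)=-2680/11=-243.64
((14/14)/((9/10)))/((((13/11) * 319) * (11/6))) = 20/12441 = 0.00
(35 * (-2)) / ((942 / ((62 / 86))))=-1085 / 20253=-0.05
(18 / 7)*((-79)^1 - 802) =-15858 / 7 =-2265.43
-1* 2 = -2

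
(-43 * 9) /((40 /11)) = -4257 /40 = -106.42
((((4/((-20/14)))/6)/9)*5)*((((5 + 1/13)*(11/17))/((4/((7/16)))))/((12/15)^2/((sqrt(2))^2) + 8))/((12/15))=-741125/52955136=-0.01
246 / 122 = 123 / 61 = 2.02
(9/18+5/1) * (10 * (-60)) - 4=-3304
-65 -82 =-147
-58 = -58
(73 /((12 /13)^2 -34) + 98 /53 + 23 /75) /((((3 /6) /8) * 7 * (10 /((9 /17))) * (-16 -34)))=6216222 /55205959375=0.00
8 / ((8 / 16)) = 16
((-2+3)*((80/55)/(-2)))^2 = 64/121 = 0.53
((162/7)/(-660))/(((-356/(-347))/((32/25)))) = -37476/856625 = -0.04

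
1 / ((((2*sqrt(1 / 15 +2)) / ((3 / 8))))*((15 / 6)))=3*sqrt(465) / 1240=0.05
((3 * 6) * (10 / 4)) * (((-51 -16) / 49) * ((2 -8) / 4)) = 9045 / 98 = 92.30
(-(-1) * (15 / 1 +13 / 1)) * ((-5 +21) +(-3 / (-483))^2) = 1658948 / 3703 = 448.00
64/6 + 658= 2006/3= 668.67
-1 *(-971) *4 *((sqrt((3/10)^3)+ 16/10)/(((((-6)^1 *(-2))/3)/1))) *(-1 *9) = -69912/5 - 26217 *sqrt(30)/100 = -15418.36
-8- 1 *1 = -9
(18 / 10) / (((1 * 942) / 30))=9 / 157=0.06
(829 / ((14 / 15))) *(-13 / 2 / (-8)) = 161655 / 224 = 721.67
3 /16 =0.19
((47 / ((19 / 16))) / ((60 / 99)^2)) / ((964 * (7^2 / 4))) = 51183 / 5609275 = 0.01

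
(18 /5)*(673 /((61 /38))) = 460332 /305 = 1509.29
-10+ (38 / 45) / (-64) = -10.01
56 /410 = 28 /205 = 0.14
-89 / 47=-1.89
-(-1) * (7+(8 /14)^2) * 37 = 13283 /49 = 271.08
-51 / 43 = -1.19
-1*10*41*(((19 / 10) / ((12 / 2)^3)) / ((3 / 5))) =-3895 / 648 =-6.01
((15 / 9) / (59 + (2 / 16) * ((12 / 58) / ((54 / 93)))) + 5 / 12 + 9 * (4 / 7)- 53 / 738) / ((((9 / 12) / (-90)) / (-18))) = 28104366300 / 2358853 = 11914.42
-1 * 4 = -4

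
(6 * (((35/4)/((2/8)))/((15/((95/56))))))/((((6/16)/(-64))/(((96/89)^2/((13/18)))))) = -672399360/102973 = -6529.86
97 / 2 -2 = 93 / 2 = 46.50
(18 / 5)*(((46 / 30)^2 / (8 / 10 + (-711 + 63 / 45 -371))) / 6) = -529 / 404925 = -0.00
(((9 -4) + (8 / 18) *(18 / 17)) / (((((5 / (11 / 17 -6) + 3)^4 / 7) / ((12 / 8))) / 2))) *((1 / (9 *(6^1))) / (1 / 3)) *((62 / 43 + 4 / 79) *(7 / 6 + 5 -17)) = -817326102044725 / 144279909411328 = -5.66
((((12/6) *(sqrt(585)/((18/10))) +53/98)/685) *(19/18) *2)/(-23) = -38 *sqrt(65)/85077-1007/13895910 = -0.00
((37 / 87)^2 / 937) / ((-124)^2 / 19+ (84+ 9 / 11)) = 286121 / 1325260986039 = 0.00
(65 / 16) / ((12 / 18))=6.09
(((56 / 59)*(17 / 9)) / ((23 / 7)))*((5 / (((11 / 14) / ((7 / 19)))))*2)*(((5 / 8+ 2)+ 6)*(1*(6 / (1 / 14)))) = 22857520 / 12331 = 1853.66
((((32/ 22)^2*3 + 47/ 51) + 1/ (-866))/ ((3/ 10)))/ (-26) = -194191295/ 208419354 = -0.93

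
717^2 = 514089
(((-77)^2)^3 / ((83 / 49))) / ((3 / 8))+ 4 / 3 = 328118767049.08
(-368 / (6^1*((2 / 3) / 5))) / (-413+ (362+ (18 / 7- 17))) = 1610 / 229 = 7.03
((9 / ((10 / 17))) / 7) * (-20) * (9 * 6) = -16524 / 7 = -2360.57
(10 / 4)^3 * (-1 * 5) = -625 / 8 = -78.12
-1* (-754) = 754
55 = 55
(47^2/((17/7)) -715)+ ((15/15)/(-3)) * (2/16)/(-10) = 793937/4080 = 194.59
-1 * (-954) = 954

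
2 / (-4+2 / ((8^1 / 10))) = -4 / 3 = -1.33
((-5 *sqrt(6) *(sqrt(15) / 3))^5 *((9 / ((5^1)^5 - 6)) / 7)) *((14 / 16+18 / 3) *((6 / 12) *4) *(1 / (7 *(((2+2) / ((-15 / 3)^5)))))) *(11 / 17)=1329345703125 *sqrt(10) / 10392508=404499.11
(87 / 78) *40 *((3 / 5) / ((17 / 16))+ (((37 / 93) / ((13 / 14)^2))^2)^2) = 367035815890489277888 / 13485619020727862541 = 27.22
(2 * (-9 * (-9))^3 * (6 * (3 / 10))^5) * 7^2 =3075343841682 / 3125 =984110029.34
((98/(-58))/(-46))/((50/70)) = 343/6670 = 0.05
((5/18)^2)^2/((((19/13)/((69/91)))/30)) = 71875/775656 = 0.09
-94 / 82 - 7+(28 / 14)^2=-170 / 41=-4.15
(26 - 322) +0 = -296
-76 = -76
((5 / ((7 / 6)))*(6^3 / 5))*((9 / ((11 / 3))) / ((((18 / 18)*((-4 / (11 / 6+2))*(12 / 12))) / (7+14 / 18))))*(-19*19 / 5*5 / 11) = 13450860 / 121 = 111164.13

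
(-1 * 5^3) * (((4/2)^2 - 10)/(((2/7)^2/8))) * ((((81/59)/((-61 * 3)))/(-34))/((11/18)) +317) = 15680884254000/673013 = 23299526.54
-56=-56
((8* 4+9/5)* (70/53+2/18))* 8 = 923416/2385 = 387.18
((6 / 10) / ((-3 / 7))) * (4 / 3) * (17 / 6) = -238 / 45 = -5.29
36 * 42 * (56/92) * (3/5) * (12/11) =762048/1265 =602.41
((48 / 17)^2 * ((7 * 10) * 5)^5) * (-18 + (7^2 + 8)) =471940560000000000 / 289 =1633012318339100.35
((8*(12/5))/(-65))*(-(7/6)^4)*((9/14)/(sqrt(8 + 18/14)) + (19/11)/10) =45619/482625 + 343*sqrt(455)/63375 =0.21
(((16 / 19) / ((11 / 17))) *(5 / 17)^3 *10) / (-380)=-1000 / 1147619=-0.00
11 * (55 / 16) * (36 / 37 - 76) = -209935 / 74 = -2836.96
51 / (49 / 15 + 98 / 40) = 3060 / 343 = 8.92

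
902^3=733870808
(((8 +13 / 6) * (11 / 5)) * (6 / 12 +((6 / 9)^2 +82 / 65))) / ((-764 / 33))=-2.13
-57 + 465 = 408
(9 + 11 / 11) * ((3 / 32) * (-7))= -105 / 16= -6.56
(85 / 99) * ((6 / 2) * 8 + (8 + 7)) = 1105 / 33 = 33.48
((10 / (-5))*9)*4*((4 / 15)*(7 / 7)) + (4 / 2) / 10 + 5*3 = -4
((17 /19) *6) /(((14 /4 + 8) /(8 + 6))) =2856 /437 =6.54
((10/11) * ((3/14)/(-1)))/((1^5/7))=-15/11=-1.36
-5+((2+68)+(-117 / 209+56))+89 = 43773 / 209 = 209.44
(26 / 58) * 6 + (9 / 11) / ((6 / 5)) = 2151 / 638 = 3.37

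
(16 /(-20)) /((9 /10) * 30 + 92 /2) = -4 /365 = -0.01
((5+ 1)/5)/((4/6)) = 1.80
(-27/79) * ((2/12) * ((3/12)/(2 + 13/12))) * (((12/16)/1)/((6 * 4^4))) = -27/11972608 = -0.00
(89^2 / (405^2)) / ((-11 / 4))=-31684 / 1804275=-0.02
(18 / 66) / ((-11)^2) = 3 / 1331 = 0.00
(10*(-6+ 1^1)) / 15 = -10 / 3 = -3.33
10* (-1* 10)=-100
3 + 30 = 33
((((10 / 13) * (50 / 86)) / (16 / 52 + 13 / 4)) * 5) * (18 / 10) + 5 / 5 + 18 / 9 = 6573 / 1591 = 4.13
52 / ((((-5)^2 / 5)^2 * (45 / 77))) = 4004 / 1125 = 3.56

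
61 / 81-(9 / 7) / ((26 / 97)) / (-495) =618467 / 810810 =0.76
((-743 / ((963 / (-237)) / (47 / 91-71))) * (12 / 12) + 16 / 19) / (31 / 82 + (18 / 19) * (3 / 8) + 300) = -391014333688 / 9124396645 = -42.85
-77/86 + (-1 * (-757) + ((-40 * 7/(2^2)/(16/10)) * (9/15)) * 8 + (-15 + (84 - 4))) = 52555/86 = 611.10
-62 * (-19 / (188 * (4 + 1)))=589 / 470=1.25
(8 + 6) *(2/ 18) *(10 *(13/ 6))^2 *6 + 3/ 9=4381.81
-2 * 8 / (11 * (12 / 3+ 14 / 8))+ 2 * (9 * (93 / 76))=209329 / 9614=21.77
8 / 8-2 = -1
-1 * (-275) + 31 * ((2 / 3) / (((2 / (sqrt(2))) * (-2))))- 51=224- 31 * sqrt(2) / 6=216.69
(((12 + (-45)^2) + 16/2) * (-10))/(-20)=2045/2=1022.50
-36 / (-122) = 18 / 61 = 0.30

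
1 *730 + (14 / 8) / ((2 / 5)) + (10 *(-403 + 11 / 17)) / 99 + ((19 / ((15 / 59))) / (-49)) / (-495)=34326214331 / 49480200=693.74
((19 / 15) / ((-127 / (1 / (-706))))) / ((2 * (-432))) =-19 / 1162019520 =-0.00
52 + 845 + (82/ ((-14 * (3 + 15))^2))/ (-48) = 1367114071/ 1524096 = 897.00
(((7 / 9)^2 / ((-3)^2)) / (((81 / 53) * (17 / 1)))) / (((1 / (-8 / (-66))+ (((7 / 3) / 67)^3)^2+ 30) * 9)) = 939681673971572 / 125038635302426747157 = 0.00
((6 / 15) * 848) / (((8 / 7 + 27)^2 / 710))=11800768 / 38809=304.07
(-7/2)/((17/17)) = -7/2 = -3.50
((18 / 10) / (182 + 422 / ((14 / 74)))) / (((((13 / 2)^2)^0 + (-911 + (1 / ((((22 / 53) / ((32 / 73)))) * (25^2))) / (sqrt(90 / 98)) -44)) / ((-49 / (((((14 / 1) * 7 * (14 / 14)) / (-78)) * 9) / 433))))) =-2411718903734765625 / 1643511485555729908592 -249169795875 * sqrt(5) / 205438935694466238574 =-0.00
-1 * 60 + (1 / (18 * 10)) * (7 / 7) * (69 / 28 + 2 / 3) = -906937 / 15120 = -59.98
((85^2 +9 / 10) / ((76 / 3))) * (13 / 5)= 2818101 / 3800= 741.61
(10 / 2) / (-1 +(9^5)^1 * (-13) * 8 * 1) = -5 / 6141097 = -0.00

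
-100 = -100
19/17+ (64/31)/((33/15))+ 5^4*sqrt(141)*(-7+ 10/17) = -47582.62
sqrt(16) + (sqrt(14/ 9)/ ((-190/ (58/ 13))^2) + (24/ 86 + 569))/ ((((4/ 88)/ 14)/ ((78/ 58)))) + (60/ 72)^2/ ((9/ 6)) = 8932 * sqrt(14)/ 117325 + 15878554919/ 67338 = 235804.06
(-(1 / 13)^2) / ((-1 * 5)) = 1 / 845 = 0.00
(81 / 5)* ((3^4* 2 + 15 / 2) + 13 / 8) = 110889 / 40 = 2772.22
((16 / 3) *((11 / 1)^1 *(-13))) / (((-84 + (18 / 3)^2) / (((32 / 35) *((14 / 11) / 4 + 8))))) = 12688 / 105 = 120.84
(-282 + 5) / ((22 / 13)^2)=-46813 / 484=-96.72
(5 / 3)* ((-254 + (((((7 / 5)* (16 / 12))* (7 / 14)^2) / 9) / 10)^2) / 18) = -462914951 / 19683000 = -23.52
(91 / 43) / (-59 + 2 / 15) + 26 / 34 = 470392 / 645473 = 0.73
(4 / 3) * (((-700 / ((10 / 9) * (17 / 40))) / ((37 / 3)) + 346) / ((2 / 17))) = 284068 / 111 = 2559.17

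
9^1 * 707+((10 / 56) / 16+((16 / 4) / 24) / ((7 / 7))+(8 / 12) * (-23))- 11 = 8516719 / 1344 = 6336.84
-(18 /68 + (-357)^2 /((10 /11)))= -11916504 /85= -140194.16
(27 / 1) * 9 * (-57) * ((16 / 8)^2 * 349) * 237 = -4582631052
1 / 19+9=172 / 19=9.05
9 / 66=3 / 22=0.14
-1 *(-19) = 19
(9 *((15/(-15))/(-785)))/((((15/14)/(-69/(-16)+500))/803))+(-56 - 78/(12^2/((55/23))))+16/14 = 8108625772/1895775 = 4277.21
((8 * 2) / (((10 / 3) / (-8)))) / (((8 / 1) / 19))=-91.20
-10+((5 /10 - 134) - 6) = -299 /2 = -149.50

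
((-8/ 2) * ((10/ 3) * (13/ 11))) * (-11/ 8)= 65/ 3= 21.67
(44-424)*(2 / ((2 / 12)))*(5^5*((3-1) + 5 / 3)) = -52250000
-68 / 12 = -17 / 3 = -5.67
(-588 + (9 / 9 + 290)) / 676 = -297 / 676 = -0.44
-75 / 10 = -15 / 2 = -7.50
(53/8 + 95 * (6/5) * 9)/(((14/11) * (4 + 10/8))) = 90871/588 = 154.54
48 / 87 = 16 / 29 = 0.55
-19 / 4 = -4.75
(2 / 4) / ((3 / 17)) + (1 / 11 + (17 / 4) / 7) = 3263 / 924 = 3.53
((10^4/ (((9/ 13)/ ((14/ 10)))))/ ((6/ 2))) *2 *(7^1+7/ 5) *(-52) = -5888711.11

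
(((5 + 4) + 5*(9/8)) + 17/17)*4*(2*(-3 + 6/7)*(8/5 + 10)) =-21750/7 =-3107.14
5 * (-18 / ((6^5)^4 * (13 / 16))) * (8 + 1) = -5 / 18337214398464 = -0.00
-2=-2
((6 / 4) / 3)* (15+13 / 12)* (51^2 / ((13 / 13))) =167331 / 8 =20916.38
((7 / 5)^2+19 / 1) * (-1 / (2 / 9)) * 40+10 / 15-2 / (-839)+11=-47333833 / 12585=-3761.13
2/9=0.22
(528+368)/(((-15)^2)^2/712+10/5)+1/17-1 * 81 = -60774240/884833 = -68.68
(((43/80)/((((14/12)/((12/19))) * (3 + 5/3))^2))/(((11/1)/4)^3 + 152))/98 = 1003104/2348449925255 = 0.00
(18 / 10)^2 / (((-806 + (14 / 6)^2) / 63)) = -45927 / 180125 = -0.25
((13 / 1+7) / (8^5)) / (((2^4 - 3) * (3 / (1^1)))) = 0.00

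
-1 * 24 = -24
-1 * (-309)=309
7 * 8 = 56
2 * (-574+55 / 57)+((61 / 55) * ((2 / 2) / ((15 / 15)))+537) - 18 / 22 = -608.78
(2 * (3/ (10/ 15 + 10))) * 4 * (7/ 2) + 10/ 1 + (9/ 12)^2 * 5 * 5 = 511/ 16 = 31.94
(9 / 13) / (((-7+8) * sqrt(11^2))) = 9 / 143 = 0.06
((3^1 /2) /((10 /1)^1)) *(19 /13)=57 /260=0.22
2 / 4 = 1 / 2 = 0.50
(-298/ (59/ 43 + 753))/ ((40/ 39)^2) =-9745047/ 25950400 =-0.38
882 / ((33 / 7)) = 2058 / 11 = 187.09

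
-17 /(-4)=17 /4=4.25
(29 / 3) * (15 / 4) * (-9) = -1305 / 4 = -326.25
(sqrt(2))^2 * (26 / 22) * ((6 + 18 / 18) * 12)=2184 / 11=198.55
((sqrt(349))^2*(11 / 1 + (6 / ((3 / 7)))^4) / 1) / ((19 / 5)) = 67055115 / 19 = 3529216.58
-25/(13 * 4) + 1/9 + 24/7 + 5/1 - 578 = -1867127/3276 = -569.94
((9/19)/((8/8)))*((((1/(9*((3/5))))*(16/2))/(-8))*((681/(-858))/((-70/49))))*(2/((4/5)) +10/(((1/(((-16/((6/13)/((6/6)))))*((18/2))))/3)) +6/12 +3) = 2477251/5434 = 455.88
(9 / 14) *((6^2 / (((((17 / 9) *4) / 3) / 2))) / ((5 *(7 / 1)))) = 0.53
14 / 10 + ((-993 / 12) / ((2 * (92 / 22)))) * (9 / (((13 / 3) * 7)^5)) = 16075028243441 / 11482191469840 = 1.40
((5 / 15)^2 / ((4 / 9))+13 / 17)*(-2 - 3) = -345 / 68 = -5.07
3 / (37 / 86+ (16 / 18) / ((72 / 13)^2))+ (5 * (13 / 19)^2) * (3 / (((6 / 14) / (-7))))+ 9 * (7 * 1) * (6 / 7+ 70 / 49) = 4127029 / 115159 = 35.84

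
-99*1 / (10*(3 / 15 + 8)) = -99 / 82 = -1.21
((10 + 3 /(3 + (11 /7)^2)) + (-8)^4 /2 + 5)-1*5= 551691 /268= 2058.55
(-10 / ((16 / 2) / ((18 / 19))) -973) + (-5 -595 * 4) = -127649 / 38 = -3359.18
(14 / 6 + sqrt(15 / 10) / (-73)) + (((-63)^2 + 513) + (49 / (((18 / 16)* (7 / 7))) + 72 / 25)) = 1019423 / 225 - sqrt(6) / 146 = 4530.75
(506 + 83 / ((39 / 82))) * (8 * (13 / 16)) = 13270 / 3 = 4423.33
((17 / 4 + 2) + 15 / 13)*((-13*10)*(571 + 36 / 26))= -14323925 / 26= -550920.19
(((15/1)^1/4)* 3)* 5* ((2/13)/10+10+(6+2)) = 52695/52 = 1013.37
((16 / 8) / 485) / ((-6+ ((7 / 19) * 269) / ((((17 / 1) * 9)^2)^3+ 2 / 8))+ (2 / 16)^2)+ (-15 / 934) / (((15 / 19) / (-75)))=257941583083861657038229 / 169141261748108079987390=1.53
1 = 1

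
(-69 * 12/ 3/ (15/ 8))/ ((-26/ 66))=24288/ 65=373.66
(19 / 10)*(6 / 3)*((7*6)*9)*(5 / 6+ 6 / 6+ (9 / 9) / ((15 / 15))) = 4069.80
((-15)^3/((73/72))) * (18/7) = -4374000/511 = -8559.69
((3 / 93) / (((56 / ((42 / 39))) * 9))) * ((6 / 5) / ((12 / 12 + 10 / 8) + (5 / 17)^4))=167042 / 4559072505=0.00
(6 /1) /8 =3 /4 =0.75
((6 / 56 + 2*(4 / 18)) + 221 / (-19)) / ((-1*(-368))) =-53051 / 1761984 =-0.03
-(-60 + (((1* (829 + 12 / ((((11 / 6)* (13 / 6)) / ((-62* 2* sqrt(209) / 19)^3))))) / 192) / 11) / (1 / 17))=112627 / 2112 + 72928368* sqrt(209) / 51623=20476.65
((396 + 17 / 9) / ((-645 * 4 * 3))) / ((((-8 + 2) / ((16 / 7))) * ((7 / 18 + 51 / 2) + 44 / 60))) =3581 / 4868073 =0.00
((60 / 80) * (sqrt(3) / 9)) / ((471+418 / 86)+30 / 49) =0.00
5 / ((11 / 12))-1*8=-2.55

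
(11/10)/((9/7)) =77/90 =0.86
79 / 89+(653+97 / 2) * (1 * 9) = 1123961 / 178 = 6314.39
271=271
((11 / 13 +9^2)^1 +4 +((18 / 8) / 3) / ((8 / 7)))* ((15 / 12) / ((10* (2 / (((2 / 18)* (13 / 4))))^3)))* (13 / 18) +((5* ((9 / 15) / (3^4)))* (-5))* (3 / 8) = -0.02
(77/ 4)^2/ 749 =847/ 1712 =0.49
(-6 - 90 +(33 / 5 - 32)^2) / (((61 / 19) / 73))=19042123 / 1525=12486.64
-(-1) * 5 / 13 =5 / 13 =0.38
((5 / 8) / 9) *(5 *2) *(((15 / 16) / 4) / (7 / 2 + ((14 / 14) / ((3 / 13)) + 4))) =125 / 9088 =0.01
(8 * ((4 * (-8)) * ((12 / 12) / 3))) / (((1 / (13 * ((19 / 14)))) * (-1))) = 31616 / 21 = 1505.52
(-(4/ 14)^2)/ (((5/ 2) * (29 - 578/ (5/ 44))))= 8/ 1239063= 0.00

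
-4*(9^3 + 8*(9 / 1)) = -3204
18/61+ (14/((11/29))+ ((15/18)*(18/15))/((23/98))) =639930/15433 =41.47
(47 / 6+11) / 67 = 113 / 402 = 0.28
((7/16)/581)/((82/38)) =19/54448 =0.00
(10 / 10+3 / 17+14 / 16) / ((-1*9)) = -31 / 136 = -0.23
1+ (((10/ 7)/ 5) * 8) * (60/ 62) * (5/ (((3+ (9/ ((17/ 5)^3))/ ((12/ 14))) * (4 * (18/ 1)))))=21881653/ 20899053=1.05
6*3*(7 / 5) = 126 / 5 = 25.20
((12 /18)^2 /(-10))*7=-14 /45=-0.31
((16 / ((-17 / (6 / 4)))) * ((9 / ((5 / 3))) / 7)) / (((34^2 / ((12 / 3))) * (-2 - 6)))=81 / 171955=0.00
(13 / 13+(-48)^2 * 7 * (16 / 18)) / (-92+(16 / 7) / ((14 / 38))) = -702513 / 4204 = -167.11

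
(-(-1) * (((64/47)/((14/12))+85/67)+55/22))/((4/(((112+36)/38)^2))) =297895769/15915046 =18.72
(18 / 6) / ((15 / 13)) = 13 / 5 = 2.60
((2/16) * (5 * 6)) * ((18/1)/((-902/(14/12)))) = -0.09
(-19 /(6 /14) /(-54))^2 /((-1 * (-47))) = 17689 /1233468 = 0.01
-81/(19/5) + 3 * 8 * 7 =2787/19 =146.68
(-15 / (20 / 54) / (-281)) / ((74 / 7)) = 567 / 41588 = 0.01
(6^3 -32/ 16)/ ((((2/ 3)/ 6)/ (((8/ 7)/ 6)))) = 2568/ 7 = 366.86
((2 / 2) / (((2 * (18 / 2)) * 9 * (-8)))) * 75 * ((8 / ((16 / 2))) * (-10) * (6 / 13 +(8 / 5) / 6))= 1775 / 4212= 0.42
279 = 279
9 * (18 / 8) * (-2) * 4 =-162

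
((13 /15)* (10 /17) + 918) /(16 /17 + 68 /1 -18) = 23422 /1299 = 18.03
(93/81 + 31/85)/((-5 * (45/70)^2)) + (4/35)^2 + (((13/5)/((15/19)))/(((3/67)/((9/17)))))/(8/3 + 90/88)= 12832046188/1304709525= 9.84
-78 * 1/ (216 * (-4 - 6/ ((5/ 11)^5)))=40625/ 35237016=0.00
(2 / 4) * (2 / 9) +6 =55 / 9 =6.11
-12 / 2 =-6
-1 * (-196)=196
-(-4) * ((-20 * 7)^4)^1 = 1536640000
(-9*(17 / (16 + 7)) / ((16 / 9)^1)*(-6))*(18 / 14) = 28.87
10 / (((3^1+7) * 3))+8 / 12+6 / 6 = 2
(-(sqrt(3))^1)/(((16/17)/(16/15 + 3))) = -1037 * sqrt(3)/240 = -7.48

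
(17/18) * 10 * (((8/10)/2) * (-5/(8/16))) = -340/9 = -37.78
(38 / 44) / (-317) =-0.00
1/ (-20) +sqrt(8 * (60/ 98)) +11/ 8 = 3.54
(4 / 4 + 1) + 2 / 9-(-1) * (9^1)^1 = 101 / 9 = 11.22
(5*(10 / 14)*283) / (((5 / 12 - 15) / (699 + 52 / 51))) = -40413532 / 833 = -48515.64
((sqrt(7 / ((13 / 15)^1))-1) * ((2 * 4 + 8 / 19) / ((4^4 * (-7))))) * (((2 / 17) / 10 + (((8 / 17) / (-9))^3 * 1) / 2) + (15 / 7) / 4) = 274481503 / 106702341984-274481503 * sqrt(1365) / 1387130445792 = -0.00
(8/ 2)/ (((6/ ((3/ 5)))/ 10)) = 4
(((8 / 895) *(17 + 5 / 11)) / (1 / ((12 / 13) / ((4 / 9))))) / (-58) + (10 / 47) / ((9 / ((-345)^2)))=490853496658 / 174443555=2813.82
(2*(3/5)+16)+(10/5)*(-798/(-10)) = 884/5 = 176.80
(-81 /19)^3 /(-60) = 177147 /137180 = 1.29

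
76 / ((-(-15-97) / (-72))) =-342 / 7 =-48.86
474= 474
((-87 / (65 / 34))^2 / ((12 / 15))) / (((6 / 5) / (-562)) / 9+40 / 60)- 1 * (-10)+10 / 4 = 3699893551 / 949442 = 3896.91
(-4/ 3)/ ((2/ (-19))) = 38/ 3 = 12.67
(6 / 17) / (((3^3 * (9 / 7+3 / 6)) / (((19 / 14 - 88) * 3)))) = -2426 / 1275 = -1.90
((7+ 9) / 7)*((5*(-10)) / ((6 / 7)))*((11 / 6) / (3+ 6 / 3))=-48.89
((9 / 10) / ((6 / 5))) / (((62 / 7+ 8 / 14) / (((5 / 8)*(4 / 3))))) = 35 / 528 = 0.07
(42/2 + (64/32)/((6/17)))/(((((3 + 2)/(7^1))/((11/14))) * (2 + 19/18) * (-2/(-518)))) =12432/5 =2486.40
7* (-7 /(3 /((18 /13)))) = -294 /13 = -22.62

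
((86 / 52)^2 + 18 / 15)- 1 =9921 / 3380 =2.94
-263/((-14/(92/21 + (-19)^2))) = 2017999/294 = 6863.94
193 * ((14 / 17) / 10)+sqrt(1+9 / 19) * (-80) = 1351 / 85 - 160 * sqrt(133) / 19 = -81.22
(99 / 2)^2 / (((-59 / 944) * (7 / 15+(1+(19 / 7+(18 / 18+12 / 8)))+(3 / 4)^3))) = -263450880 / 47731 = -5519.49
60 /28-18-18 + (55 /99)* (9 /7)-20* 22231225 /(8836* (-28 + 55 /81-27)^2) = -50.20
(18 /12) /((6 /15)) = 15 /4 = 3.75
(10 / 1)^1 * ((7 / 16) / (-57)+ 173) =788845 / 456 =1729.92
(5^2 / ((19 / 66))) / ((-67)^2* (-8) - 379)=-550 / 229843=-0.00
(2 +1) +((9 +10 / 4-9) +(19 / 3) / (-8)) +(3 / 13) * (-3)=1253 / 312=4.02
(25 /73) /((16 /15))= 0.32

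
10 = 10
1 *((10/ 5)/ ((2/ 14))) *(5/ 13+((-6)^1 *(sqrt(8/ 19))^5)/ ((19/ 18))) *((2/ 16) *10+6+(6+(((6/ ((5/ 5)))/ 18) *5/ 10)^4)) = 46235/ 648 - 7693504 *sqrt(38)/ 390963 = -49.96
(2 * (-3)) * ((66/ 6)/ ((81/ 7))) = -5.70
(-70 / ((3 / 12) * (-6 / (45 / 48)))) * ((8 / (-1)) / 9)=-350 / 9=-38.89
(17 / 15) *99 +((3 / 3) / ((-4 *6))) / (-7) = 94253 / 840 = 112.21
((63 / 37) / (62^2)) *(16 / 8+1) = 189 / 142228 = 0.00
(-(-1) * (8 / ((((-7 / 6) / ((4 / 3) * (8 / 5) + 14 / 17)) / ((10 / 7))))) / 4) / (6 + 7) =-464 / 833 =-0.56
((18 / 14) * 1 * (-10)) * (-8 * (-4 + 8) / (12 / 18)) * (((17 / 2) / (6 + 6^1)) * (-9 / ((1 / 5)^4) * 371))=-912262500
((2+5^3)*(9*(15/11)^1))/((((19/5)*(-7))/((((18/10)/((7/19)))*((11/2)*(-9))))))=1388745/98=14170.87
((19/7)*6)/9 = 38/21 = 1.81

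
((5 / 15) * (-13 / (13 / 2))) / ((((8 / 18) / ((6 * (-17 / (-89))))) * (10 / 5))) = -0.86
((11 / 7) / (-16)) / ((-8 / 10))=55 / 448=0.12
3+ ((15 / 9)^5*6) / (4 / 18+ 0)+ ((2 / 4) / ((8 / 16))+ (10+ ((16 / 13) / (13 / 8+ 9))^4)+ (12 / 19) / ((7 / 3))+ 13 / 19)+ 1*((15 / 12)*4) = 655268172489485207 / 1784609754598125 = 367.18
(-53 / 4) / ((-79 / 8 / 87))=9222 / 79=116.73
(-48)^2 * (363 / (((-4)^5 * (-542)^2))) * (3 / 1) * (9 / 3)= -29403 / 1175056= -0.03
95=95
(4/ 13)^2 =0.09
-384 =-384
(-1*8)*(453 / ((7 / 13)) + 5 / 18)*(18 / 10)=-424148 / 35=-12118.51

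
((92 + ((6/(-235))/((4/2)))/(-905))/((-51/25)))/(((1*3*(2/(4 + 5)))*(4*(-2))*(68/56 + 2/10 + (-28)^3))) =-684813605/1777704183032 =-0.00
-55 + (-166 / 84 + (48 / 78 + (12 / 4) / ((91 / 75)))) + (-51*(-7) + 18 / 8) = 333455 / 1092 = 305.36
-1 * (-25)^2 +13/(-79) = -49388/79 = -625.16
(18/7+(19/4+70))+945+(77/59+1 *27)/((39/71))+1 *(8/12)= 69229037/64428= 1074.52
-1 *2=-2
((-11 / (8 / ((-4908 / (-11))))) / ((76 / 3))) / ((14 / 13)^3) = -8087157 / 417088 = -19.39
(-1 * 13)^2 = 169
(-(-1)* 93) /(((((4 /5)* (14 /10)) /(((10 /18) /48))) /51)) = 65875 /1344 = 49.01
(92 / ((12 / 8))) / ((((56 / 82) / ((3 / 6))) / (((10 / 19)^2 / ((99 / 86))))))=8109800 / 750519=10.81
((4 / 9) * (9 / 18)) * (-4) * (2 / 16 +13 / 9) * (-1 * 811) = 91643 / 81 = 1131.40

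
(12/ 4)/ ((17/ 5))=15/ 17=0.88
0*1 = 0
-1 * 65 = -65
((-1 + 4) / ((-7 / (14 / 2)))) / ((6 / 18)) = -9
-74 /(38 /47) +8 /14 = -12097 /133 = -90.95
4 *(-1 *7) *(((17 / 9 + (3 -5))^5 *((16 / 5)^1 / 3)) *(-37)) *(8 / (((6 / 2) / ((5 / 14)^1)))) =-9472 / 531441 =-0.02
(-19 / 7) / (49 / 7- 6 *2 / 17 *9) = -323 / 77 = -4.19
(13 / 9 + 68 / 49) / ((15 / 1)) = 1249 / 6615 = 0.19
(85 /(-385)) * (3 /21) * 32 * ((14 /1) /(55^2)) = -0.00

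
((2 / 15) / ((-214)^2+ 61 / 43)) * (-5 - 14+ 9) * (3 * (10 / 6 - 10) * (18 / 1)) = 0.01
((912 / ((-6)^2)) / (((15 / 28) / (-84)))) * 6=-119168 / 5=-23833.60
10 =10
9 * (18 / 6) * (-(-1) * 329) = 8883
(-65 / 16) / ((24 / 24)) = -65 / 16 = -4.06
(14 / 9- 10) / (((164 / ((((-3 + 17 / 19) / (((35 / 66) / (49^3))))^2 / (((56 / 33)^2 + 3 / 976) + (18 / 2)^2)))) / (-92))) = 855600954784642547712 / 69452513873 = 12319222258.09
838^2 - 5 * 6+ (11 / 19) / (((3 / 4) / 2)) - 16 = 40025374 / 57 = 702199.54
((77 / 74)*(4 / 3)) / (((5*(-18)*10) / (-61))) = 4697 / 49950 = 0.09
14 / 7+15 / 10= 7 / 2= 3.50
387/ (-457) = -387/ 457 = -0.85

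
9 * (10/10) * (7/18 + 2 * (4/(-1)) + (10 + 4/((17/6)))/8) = -3785/68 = -55.66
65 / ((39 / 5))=25 / 3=8.33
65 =65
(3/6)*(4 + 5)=9/2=4.50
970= 970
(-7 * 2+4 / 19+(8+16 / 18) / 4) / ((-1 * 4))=989 / 342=2.89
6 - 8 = -2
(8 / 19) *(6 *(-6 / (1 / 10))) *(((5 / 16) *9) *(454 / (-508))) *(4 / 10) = 367740 / 2413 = 152.40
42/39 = 14/13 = 1.08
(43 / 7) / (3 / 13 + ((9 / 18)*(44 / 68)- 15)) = -19006 / 44695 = -0.43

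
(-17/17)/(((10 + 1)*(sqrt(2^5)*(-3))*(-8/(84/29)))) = -0.00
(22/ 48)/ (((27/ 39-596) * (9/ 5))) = -715/ 1671624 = -0.00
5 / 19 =0.26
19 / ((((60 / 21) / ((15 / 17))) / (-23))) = -9177 / 68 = -134.96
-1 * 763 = -763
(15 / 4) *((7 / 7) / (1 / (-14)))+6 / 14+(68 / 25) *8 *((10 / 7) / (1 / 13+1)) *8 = 87637 / 490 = 178.85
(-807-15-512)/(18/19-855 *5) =25346/81207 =0.31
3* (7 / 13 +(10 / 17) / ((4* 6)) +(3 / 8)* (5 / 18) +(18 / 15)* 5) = 70725 / 3536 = 20.00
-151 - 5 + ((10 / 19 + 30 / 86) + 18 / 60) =-154.82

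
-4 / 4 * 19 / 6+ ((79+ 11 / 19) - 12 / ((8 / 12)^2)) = 5633 / 114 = 49.41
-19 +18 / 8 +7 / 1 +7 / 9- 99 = -3887 / 36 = -107.97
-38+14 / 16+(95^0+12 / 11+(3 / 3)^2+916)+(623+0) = 132437 / 88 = 1504.97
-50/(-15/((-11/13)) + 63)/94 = -275/41736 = -0.01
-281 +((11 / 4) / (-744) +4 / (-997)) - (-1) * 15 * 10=-388709303 / 2967072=-131.01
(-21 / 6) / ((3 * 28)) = -1 / 24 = -0.04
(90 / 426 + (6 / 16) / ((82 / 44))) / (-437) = -4803 / 5088428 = -0.00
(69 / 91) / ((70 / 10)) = 69 / 637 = 0.11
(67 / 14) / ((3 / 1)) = 67 / 42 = 1.60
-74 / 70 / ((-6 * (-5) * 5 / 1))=-37 / 5250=-0.01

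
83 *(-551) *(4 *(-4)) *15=10975920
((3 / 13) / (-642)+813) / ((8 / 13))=2261765 / 1712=1321.12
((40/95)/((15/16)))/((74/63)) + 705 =2479419/3515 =705.38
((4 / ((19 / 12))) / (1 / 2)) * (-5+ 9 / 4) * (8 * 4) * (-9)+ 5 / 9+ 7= 685580 / 171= 4009.24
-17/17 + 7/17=-0.59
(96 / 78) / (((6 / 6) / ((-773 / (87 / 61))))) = -754448 / 1131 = -667.06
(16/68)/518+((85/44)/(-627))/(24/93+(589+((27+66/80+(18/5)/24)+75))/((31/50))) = 0.00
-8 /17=-0.47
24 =24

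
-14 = -14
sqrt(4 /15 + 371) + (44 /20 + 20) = sqrt(83535) /15 + 111 /5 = 41.47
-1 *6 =-6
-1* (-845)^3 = 603351125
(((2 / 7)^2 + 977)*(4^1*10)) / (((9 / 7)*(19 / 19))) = 638360 / 21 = 30398.10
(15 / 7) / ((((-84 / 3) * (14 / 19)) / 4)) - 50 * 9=-308985 / 686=-450.42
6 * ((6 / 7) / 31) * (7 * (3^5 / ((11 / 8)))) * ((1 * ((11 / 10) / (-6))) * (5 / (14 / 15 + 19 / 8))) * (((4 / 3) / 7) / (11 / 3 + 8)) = -559872 / 603043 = -0.93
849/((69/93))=1144.30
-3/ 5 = -0.60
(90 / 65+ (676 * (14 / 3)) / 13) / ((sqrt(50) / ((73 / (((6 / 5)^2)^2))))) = 43425875 * sqrt(2) / 50544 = 1215.05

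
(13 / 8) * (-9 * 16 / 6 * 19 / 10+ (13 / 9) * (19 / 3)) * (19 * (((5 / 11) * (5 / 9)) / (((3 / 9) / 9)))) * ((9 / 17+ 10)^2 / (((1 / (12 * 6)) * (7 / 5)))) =-139090782025 / 3179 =-43752998.44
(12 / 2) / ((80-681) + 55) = -1 / 91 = -0.01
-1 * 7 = -7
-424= -424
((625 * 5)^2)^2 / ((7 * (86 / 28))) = 190734863281250 / 43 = 4435694494912.79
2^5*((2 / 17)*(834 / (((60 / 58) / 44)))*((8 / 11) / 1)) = 8255488 / 85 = 97123.39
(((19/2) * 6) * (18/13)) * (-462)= -474012/13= -36462.46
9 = 9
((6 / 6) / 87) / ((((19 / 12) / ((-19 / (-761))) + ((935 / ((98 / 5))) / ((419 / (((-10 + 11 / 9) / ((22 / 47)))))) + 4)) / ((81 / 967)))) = 4989033 / 338273679154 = 0.00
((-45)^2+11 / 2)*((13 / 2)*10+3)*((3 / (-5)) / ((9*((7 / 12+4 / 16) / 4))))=-1104592 / 25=-44183.68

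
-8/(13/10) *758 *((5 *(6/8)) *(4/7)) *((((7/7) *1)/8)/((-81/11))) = 416900/2457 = 169.68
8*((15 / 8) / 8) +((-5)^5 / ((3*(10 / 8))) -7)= -20123 / 24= -838.46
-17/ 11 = -1.55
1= 1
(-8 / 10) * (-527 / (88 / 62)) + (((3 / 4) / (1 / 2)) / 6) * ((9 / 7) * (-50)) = 216343 / 770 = 280.96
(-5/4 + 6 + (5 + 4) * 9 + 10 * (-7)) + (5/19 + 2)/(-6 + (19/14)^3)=11025217/729980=15.10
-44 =-44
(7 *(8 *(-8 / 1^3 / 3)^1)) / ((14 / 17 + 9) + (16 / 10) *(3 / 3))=-38080 / 2913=-13.07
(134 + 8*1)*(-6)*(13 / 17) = -11076 / 17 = -651.53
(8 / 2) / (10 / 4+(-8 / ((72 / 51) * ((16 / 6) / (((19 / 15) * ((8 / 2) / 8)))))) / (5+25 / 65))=1.78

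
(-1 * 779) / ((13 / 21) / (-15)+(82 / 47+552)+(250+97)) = -11533095 / 13334914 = -0.86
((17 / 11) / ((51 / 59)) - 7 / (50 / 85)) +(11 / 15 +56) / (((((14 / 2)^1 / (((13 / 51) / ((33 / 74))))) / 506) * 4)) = 203547559 / 353430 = 575.92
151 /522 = 0.29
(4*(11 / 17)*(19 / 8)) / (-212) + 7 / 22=22929 / 79288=0.29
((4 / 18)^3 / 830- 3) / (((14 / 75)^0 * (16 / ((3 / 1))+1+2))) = -907601 / 2521125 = -0.36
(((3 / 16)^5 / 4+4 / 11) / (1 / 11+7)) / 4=16779889 / 1308622848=0.01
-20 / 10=-2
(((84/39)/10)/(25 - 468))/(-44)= 7/633490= 0.00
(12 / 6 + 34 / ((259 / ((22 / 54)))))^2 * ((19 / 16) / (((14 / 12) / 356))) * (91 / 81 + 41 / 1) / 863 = 594882939721600 / 7976266506243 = 74.58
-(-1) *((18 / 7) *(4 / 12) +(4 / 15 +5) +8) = 1483 / 105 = 14.12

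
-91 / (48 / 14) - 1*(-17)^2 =-7573 / 24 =-315.54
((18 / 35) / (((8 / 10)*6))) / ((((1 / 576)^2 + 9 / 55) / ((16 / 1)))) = 218972160 / 20902273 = 10.48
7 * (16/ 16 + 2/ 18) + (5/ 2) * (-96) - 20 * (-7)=-830/ 9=-92.22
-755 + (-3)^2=-746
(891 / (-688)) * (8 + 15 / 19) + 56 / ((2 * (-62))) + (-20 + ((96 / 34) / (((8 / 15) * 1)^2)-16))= -261146239 / 6888944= -37.91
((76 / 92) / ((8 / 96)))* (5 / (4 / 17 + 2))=510 / 23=22.17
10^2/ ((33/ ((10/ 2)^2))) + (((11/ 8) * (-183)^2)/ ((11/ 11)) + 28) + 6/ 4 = 12184295/ 264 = 46152.63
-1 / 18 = -0.06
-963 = -963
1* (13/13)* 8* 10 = 80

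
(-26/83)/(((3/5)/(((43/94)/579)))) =-2795/6776037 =-0.00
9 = 9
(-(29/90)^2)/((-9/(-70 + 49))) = -0.24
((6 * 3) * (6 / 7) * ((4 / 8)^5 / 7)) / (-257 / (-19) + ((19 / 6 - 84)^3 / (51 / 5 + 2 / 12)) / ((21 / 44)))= -4307661 / 6675357047632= -0.00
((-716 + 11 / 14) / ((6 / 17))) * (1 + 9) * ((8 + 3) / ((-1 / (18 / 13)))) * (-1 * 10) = -280864650 / 91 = -3086424.73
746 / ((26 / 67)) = 24991 / 13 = 1922.38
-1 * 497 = -497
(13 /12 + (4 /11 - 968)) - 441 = -185797 /132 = -1407.55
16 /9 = 1.78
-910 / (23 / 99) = -90090 / 23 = -3916.96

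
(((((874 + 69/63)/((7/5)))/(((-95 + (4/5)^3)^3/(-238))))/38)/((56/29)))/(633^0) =88475205078125/36814671638509464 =0.00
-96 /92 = -24 /23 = -1.04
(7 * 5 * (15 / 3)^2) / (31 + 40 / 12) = 2625 / 103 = 25.49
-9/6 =-3/2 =-1.50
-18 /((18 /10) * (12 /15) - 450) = 25 /623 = 0.04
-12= -12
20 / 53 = 0.38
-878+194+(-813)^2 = 660285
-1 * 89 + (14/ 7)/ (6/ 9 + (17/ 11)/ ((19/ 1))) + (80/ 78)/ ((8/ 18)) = -512261/ 6097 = -84.02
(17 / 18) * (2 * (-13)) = -221 / 9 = -24.56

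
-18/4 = -9/2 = -4.50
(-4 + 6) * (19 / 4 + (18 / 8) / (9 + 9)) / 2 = 39 / 8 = 4.88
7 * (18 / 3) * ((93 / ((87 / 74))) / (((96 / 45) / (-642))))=-115978905 / 116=-999818.15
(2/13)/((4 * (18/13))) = 1/36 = 0.03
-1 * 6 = -6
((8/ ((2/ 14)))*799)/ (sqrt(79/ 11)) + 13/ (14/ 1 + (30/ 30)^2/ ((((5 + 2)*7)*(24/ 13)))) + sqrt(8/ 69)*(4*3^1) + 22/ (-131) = 16701.04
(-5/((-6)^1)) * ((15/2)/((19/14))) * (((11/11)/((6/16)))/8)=175/114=1.54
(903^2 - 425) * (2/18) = 814984/9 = 90553.78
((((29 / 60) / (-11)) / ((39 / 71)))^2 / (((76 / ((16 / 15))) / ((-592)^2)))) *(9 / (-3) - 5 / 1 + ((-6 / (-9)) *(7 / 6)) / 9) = -238097121436736 / 955931959125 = -249.07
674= 674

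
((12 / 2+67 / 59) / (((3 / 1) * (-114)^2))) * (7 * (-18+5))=-38311 / 2300292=-0.02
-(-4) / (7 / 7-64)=-4 / 63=-0.06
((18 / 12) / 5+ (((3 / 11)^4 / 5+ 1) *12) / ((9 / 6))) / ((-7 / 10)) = -11.87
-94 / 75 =-1.25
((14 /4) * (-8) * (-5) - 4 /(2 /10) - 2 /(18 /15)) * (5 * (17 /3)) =30175 /9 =3352.78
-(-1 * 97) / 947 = 97 / 947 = 0.10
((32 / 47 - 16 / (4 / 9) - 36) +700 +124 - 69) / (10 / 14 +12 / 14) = 224931 / 517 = 435.07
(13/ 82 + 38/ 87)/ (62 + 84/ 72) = 4247/ 450631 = 0.01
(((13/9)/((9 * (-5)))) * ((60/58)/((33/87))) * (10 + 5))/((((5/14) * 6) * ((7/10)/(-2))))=520/297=1.75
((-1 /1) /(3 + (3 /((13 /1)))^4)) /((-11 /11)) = 28561 /85764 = 0.33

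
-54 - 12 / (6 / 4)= -62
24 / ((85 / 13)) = 312 / 85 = 3.67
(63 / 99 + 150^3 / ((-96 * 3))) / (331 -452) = 515597 / 5324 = 96.84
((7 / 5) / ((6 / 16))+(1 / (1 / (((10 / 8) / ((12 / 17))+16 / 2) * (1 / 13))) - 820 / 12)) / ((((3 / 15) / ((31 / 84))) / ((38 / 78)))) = -117332923 / 2044224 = -57.40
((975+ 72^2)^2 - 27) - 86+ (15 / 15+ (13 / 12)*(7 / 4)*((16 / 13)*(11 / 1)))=113799584 / 3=37933194.67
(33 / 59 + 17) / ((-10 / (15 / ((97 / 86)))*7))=-19092 / 5723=-3.34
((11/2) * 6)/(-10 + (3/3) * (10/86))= -1419/425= -3.34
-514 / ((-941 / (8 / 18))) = 2056 / 8469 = 0.24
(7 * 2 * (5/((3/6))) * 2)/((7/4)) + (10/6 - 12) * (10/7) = 3050/21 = 145.24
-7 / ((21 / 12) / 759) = -3036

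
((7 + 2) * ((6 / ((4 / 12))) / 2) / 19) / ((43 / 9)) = 729 / 817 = 0.89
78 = 78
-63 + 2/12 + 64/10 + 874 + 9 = 24797/30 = 826.57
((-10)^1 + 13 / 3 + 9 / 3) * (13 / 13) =-8 / 3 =-2.67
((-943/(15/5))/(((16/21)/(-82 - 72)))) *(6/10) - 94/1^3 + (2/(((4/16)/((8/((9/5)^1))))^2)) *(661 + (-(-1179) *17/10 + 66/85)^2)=2379948570212159/936360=2541702518.49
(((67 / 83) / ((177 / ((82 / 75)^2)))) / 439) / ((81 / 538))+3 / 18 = 979979625983 / 5876969276250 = 0.17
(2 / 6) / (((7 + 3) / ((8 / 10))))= 2 / 75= 0.03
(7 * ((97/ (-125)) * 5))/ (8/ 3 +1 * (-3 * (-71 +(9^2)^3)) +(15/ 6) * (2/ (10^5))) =1629600/ 95646439997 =0.00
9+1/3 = 28/3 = 9.33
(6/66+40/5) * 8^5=2916352/11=265122.91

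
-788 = -788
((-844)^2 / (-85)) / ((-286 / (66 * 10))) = 4274016 / 221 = 19339.44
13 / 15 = 0.87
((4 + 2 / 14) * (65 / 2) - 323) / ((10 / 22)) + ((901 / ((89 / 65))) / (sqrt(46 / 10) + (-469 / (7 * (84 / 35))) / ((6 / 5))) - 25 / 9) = -347582230594801 / 779871630510 - 303600960 * sqrt(115) / 1237891477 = -448.32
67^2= 4489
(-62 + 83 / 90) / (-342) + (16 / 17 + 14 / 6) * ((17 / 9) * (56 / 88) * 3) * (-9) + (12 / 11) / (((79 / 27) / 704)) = 4183007993 / 26747820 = 156.39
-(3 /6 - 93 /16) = 85 /16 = 5.31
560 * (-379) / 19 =-212240 / 19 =-11170.53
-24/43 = -0.56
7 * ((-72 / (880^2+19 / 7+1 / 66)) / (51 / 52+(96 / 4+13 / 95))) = -1150269120 / 44392963262941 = -0.00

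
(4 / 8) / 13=1 / 26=0.04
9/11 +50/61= 1099/671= 1.64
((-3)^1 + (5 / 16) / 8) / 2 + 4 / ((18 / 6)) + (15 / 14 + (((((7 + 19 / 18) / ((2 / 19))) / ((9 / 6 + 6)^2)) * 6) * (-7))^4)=6345364595759911747 / 595213920000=10660645.50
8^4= 4096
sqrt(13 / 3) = sqrt(39) / 3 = 2.08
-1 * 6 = -6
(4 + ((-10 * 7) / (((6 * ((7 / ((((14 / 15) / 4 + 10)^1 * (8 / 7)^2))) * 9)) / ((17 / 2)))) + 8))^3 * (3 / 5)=-46175546701376 / 104205837015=-443.12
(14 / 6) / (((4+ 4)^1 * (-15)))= -7 / 360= -0.02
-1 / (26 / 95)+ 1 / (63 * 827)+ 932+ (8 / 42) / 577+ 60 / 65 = 726334947623 / 781619202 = 929.27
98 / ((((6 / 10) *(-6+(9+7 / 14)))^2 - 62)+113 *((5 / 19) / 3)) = -558600 / 271763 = -2.06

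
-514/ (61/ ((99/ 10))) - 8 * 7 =-139.42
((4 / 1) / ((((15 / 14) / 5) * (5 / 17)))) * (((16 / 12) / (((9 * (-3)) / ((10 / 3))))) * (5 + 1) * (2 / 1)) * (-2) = 60928 / 243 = 250.73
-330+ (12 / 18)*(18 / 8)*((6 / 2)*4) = -312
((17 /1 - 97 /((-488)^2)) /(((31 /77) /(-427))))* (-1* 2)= 36059.97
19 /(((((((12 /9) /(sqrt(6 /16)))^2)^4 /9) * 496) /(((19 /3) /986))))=575550603 /131279970369536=0.00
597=597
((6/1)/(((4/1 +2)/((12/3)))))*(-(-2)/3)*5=40/3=13.33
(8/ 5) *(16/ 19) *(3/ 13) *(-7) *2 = -5376/ 1235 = -4.35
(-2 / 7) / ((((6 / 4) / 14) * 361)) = -8 / 1083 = -0.01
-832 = -832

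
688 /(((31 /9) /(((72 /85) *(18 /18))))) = 169.19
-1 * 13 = -13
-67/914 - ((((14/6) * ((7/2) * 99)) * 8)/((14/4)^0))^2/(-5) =38237211601/4570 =8367004.73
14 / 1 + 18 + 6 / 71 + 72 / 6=3130 / 71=44.08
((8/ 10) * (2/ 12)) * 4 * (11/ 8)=11/ 15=0.73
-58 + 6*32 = 134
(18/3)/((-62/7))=-21/31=-0.68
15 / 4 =3.75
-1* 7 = -7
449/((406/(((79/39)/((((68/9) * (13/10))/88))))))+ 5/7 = 12122015/583219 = 20.78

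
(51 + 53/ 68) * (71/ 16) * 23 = 5749793/ 1088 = 5284.74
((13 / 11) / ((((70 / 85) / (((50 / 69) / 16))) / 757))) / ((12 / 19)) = 79466075 / 1020096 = 77.90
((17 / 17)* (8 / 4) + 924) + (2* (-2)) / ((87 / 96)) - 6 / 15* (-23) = 134964 / 145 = 930.79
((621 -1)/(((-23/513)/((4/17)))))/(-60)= 21204/391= 54.23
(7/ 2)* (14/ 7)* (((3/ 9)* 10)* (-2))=-46.67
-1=-1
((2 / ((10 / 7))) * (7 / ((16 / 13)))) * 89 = 56693 / 80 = 708.66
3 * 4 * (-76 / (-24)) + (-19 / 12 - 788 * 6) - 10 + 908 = -45523 / 12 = -3793.58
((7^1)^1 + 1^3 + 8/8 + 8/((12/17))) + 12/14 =445/21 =21.19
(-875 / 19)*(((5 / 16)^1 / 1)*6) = -13125 / 152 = -86.35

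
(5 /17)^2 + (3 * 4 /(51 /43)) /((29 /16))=47509 /8381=5.67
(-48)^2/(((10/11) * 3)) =4224/5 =844.80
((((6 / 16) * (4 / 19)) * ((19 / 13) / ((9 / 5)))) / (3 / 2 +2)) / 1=5 / 273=0.02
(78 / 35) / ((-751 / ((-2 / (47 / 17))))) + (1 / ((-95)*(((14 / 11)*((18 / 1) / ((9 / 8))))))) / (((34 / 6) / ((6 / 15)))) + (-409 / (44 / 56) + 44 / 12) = -544501681212593 / 1053446024400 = -516.88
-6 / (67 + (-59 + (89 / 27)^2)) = -4374 / 13753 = -0.32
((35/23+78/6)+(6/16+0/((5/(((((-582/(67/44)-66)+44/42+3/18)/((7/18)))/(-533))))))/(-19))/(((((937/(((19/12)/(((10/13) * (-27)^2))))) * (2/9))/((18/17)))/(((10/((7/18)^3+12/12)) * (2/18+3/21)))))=608388/1218170275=0.00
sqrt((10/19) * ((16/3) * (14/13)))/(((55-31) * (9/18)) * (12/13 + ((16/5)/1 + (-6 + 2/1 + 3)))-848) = -0.00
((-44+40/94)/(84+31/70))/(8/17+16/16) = -487424/1389085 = -0.35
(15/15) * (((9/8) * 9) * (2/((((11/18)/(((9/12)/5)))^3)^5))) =239299329230617529590083/16708992677662604000000000000000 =0.00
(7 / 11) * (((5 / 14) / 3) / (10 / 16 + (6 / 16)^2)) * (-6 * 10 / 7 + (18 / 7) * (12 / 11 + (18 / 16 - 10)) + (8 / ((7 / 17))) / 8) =-46040 / 17787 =-2.59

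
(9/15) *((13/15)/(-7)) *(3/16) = -39/2800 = -0.01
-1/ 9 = -0.11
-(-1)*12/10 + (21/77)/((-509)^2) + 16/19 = 552879139/270739645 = 2.04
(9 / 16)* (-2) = -9 / 8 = -1.12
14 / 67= 0.21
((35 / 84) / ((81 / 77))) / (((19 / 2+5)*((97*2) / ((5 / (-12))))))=-1925 / 32810832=-0.00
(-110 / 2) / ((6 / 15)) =-275 / 2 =-137.50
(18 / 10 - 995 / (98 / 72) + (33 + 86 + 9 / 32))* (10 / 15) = -4781923 / 11760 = -406.63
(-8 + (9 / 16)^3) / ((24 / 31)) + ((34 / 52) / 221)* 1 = -167803169 / 16613376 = -10.10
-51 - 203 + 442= 188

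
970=970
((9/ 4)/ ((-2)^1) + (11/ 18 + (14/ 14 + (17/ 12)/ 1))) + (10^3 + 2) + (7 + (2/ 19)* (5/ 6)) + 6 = 1391243/ 1368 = 1016.99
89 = 89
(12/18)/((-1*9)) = -2/27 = -0.07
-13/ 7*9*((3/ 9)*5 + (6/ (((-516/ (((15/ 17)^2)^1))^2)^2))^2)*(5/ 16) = -9085627801269467424448982322617934167025/ 1043682373068902924654046845431596187648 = -8.71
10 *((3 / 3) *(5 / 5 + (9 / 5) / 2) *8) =152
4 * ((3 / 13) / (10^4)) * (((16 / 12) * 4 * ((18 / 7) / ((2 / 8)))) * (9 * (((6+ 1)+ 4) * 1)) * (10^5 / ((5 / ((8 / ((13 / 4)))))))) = 29196288 / 1183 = 24679.87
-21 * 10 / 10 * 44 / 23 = -924 / 23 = -40.17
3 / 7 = 0.43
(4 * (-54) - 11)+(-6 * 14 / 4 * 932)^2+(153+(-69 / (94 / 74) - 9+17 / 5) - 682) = 90019656499 / 235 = 383062368.08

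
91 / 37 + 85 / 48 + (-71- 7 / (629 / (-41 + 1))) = -2002471 / 30192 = -66.32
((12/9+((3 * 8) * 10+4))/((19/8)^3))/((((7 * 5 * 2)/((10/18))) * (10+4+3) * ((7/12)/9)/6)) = 4521984/5713547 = 0.79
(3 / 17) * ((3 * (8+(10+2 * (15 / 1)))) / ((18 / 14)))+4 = 404 / 17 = 23.76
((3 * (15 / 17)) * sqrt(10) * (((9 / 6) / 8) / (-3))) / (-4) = 45 * sqrt(10) / 1088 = 0.13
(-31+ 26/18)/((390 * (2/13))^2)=-133/16200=-0.01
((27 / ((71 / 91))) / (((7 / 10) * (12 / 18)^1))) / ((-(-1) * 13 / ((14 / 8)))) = 2835 / 284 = 9.98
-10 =-10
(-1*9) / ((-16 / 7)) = 63 / 16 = 3.94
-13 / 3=-4.33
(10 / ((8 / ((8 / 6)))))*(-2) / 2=-5 / 3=-1.67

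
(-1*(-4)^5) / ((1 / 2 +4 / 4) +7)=120.47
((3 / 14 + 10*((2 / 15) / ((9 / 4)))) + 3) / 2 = 1439 / 756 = 1.90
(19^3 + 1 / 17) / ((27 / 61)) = 790316 / 51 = 15496.39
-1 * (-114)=114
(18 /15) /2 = 3 /5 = 0.60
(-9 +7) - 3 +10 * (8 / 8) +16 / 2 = 13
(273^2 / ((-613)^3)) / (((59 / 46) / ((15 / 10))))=-5142501 / 13590437423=-0.00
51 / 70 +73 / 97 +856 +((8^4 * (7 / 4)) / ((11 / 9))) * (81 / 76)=10087098793 / 1419110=7108.05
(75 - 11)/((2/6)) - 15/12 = 763/4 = 190.75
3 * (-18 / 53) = -54 / 53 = -1.02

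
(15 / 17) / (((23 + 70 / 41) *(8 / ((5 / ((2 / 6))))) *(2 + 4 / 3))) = 5535 / 275536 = 0.02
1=1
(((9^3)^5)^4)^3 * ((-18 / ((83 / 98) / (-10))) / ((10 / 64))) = 655134173360068951100330777507147829456655374532831758224377176317433717667818074282263822203223320569850433883135783616056827677608754864649901080407066679112216018572248996096 / 83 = 7893182811567095796389527000000000000000000000000000000000000000000000000000000000000000000000000000000000000000000000000000000000000000000000000000000000000000000000000000000.00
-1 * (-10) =10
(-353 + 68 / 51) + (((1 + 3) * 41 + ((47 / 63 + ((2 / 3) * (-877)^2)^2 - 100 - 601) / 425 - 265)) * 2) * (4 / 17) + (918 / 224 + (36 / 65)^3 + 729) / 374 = 170791899260910719137 / 586678092000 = 291116886.06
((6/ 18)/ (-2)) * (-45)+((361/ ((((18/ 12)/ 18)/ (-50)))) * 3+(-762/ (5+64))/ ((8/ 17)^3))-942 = -650840.47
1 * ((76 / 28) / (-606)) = -19 / 4242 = -0.00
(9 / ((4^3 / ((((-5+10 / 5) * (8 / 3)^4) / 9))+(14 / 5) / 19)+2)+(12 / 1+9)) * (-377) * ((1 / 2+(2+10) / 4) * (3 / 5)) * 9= -3702519639 / 33430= -110754.40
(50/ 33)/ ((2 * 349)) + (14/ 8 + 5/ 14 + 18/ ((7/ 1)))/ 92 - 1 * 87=-2579524777/ 29667792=-86.95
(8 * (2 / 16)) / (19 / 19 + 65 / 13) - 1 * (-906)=5437 / 6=906.17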